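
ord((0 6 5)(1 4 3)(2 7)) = 6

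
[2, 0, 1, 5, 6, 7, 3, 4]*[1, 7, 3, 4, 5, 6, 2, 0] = [3, 1, 7, 6, 2, 0, 4, 5]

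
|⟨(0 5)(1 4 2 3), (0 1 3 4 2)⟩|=360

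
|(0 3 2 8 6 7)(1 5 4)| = 6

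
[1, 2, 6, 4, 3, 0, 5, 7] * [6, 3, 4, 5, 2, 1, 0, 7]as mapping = [0→3, 1→4, 2→0, 3→2, 4→5, 5→6, 6→1, 7→7]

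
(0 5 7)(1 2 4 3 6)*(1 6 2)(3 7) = (0 5 3 2 4 7)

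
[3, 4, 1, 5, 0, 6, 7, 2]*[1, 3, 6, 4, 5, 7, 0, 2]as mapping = [0→4, 1→5, 2→3, 3→7, 4→1, 5→0, 6→2, 7→6]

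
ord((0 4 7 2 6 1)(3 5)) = 6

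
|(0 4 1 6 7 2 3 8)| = 8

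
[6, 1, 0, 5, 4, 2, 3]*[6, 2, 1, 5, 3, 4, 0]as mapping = [0→0, 1→2, 2→6, 3→4, 4→3, 5→1, 6→5]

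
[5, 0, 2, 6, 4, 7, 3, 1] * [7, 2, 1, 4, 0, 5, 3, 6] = [5, 7, 1, 3, 0, 6, 4, 2]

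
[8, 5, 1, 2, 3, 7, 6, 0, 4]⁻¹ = [7, 2, 3, 4, 8, 1, 6, 5, 0]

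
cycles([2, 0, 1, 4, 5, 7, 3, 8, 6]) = (0 2 1)(3 4 5 7 8 6)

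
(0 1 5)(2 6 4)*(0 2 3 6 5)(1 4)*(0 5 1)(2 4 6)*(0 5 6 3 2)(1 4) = (0 3)(1 6 5)(2 4)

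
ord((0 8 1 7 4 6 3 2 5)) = 9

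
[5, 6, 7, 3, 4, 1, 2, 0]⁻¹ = [7, 5, 6, 3, 4, 0, 1, 2]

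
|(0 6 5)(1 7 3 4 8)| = 15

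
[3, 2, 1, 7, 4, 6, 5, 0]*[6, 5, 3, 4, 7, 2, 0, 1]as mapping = [0→4, 1→3, 2→5, 3→1, 4→7, 5→0, 6→2, 7→6]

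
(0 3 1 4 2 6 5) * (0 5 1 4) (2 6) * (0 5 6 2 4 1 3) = (1 5 6 3) (2 4) 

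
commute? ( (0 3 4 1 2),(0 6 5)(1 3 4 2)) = no: (0 3 4 1 2)*(0 6 5)(1 3 4 2) = (0 4 3 2 6 5),(0 6 5)(1 3 4 2)*(0 3 4 1 2) = (0 6 5 3 1 4)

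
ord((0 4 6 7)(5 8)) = 4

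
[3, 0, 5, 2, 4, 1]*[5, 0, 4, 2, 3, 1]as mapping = [0→2, 1→5, 2→1, 3→4, 4→3, 5→0]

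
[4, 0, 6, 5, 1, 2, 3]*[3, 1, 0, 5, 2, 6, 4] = [2, 3, 4, 6, 1, 0, 5]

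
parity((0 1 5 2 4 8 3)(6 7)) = odd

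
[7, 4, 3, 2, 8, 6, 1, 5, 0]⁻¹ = [8, 6, 3, 2, 1, 7, 5, 0, 4]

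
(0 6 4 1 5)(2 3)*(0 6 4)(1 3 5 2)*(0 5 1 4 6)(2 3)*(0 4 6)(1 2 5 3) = (3 6)(4 5)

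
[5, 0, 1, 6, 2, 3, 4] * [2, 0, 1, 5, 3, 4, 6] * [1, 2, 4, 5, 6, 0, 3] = [6, 4, 1, 3, 2, 0, 5]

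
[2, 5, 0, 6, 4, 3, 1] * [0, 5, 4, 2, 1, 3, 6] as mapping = [0→4, 1→3, 2→0, 3→6, 4→1, 5→2, 6→5] 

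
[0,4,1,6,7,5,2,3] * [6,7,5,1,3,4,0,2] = [6,3,7,0,2,4,5,1]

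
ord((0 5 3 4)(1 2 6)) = 12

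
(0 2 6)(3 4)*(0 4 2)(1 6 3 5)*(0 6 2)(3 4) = (0 6 3)(1 2 4 5)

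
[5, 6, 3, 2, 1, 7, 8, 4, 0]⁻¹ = [8, 4, 3, 2, 7, 0, 1, 5, 6]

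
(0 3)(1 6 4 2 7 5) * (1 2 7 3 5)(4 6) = (0 5 2 3)(1 4 7)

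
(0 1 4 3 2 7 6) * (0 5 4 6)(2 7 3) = (0 1 6 5 4 2 3 7)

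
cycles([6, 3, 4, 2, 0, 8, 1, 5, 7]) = (0 6 1 3 2 4)(5 8 7)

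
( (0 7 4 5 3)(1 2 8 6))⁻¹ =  (0 3 5 4 7)(1 6 8 2)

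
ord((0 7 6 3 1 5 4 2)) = 8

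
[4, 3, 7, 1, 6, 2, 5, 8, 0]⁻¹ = [8, 3, 5, 1, 0, 6, 4, 2, 7]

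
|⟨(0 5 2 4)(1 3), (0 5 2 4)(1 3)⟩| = 4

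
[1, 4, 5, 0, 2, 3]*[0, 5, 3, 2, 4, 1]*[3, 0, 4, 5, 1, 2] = [2, 1, 0, 3, 5, 4]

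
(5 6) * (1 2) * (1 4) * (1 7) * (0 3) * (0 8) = (0 3 8)(1 2 4 7)(5 6)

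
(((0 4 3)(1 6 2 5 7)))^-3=(1 2 7 6 5)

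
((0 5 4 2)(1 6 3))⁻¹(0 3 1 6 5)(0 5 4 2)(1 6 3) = (1 6 3 4 5)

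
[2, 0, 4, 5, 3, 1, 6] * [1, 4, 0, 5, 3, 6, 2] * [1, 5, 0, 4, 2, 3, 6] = [1, 5, 4, 6, 3, 2, 0]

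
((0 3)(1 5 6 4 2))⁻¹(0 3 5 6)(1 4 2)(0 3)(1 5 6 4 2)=(0 6 4 3)(1 5 2)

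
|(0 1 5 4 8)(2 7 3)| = 15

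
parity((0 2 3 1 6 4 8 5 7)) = even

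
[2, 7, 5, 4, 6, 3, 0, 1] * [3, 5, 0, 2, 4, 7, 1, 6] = [0, 6, 7, 4, 1, 2, 3, 5]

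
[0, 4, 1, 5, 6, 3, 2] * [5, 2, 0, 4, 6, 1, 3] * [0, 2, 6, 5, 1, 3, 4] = [3, 4, 6, 2, 5, 1, 0]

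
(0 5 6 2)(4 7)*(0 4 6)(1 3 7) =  (0 5)(1 3 7 6 2 4)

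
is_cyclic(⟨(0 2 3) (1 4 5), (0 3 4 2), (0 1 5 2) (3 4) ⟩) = no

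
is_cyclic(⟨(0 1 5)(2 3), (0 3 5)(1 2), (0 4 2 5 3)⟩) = no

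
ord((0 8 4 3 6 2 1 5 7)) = 9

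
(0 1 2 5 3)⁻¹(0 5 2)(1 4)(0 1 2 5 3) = (1 3 5)(2 4)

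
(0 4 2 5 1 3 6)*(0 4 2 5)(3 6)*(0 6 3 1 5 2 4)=(0 4 2 6)(1 3)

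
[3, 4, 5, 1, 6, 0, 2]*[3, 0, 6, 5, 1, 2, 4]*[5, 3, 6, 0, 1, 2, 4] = [2, 3, 6, 5, 1, 0, 4]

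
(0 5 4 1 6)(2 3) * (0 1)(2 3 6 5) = (0 2 6 1 5 4)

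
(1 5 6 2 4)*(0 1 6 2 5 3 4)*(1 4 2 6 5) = (0 4 5 6 1 3 2)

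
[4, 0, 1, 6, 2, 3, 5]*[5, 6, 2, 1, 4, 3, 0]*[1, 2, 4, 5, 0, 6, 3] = [0, 6, 3, 1, 4, 2, 5]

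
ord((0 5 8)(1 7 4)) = 3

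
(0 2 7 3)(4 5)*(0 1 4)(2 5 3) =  (0 5)(1 4 3)(2 7)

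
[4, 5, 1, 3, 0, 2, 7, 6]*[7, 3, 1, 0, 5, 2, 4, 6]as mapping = [0→5, 1→2, 2→3, 3→0, 4→7, 5→1, 6→6, 7→4]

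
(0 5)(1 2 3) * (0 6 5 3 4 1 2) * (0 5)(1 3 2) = (0 2 4 3 1 5 6)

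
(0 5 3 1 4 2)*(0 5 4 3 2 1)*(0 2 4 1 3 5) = (0 1 5 4 3 2)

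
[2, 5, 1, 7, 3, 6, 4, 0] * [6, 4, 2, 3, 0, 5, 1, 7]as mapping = [0→2, 1→5, 2→4, 3→7, 4→3, 5→1, 6→0, 7→6]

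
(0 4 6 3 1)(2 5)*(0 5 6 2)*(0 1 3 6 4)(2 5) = (1 2 4 5)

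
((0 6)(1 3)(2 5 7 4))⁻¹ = (0 6)(1 3)(2 4 7 5)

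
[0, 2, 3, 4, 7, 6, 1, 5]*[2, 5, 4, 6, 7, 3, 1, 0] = [2, 4, 6, 7, 0, 1, 5, 3]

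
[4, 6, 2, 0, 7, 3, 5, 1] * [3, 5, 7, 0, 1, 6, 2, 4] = [1, 2, 7, 3, 4, 0, 6, 5]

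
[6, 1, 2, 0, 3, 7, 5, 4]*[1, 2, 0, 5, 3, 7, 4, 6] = [4, 2, 0, 1, 5, 6, 7, 3]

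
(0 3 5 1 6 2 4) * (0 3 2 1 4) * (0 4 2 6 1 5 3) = (0 6 5 2 4)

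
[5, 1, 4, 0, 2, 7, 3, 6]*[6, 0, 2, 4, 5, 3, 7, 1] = [3, 0, 5, 6, 2, 1, 4, 7]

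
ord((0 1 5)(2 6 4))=3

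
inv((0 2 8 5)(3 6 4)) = (0 5 8 2)(3 4 6)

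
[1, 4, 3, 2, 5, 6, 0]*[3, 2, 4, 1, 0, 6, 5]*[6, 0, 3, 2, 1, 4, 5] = [3, 6, 0, 1, 5, 4, 2]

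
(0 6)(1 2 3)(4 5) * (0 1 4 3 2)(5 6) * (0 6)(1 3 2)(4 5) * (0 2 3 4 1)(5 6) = (0 1 5 3 6 4 2)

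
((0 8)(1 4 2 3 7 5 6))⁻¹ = (0 8)(1 6 5 7 3 2 4)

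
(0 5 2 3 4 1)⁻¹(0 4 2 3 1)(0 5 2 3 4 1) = (0 5 1 3 4)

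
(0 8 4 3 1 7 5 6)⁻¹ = (0 6 5 7 1 3 4 8)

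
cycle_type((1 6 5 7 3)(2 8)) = 2.5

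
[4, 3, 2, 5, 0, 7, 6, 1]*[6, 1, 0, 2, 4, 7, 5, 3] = [4, 2, 0, 7, 6, 3, 5, 1]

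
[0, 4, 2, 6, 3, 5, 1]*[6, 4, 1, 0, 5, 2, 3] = [6, 5, 1, 3, 0, 2, 4]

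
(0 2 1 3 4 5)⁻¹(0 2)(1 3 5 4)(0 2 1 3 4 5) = (0 5 3 4)(1 2)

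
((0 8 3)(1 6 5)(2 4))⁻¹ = (0 3 8)(1 5 6)(2 4)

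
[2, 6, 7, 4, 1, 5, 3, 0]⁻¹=[7, 4, 0, 6, 3, 5, 1, 2]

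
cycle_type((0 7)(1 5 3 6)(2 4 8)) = 2.3.4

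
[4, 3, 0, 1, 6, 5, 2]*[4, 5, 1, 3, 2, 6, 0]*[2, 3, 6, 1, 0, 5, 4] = [6, 1, 0, 5, 2, 4, 3]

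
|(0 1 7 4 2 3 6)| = 7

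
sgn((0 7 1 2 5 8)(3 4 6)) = -1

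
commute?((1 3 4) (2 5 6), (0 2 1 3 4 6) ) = no:(1 3 4) (2 5 6) * (0 2 1 3 4 6) = (0 2 5) (1 4 3 6), (0 2 1 3 4 6) * (1 3 4) (2 5 6) = (0 5 6) (1 4 2 3) 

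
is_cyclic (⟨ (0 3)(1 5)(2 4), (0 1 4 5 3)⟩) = no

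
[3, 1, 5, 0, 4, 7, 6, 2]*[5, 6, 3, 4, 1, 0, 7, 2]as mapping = [0→4, 1→6, 2→0, 3→5, 4→1, 5→2, 6→7, 7→3]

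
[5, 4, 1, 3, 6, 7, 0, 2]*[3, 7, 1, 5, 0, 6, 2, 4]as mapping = [0→6, 1→0, 2→7, 3→5, 4→2, 5→4, 6→3, 7→1]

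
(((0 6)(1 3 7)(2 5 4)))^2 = (1 7 3)(2 4 5)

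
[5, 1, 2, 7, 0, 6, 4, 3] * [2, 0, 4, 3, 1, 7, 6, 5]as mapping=[0→7, 1→0, 2→4, 3→5, 4→2, 5→6, 6→1, 7→3]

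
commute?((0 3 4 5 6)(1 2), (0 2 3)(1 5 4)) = no:(0 3 4 5 6)(1 2) * (0 2 3)(1 5 4) = (1 3)(2 5 6), (0 2 3)(1 5 4) * (0 3 4 5 6)(1 2) = (0 1 6)(2 4)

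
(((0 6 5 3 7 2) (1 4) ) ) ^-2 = (0 7 5) (2 3 6) 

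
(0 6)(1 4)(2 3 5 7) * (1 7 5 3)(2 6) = (0 2 1 4 7 6)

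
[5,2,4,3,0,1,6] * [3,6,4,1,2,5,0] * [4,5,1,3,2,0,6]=[0,2,1,5,3,6,4]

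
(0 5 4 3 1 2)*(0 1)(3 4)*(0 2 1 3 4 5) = (2 3)(4 5)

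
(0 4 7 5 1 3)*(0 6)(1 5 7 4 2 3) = (0 2 3 6)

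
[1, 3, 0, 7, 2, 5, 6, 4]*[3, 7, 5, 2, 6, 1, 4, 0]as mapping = [0→7, 1→2, 2→3, 3→0, 4→5, 5→1, 6→4, 7→6]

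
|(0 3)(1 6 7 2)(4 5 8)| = 12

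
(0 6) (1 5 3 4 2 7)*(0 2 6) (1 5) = (2 7 5 3 4 6) 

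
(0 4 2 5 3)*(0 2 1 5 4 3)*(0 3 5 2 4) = (0 5 3 4 1 2)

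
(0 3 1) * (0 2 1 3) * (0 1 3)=(0 1 2 3)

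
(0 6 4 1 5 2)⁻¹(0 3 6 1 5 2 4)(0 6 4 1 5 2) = (0 1 6 3 4 5 2)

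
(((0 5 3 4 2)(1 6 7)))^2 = (0 3 2 5 4)(1 7 6)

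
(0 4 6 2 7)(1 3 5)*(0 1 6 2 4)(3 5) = (1 5 6 4 2 7)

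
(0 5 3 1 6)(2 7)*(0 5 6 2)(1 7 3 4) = (0 6 5 4 1 2 3 7)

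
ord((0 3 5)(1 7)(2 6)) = 6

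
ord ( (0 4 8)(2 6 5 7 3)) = 15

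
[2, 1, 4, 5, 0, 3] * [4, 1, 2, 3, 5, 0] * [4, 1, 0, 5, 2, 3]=[0, 1, 3, 4, 2, 5]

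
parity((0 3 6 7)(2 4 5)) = odd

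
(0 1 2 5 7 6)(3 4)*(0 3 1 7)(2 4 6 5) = (0 7 5)(1 4)(3 6)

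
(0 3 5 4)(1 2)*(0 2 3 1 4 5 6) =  (0 1 3 6)(2 4)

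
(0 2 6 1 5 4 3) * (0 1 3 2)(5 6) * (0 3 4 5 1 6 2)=(0 3 6 4)(1 2)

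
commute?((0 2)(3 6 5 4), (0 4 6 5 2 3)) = no:(0 2)(3 6 5 4)*(0 4 6 5 2 3) = (0 3 5 6 2 4), (0 4 6 5 2 3)*(0 2)(3 6 5 4) = (0 3 2 6 4 5)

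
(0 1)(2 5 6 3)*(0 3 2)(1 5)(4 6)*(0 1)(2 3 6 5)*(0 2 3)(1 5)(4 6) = (0 3 5 6)(1 4)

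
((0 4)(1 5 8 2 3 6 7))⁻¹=(0 4)(1 7 6 3 2 8 5)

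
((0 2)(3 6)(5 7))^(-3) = (0 2)(3 6)(5 7)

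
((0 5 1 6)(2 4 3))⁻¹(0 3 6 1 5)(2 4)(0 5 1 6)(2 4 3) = (0 6 1 5 2)(3 4)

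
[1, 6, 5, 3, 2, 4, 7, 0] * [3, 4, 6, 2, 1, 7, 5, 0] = [4, 5, 7, 2, 6, 1, 0, 3]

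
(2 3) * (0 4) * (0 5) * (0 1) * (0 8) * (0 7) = (0 4 5 1 8 7)(2 3)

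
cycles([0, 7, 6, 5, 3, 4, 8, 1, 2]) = (1 7) (2 6 8) (3 5 4) 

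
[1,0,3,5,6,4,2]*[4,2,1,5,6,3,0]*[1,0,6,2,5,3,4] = [6,5,3,2,1,4,0] 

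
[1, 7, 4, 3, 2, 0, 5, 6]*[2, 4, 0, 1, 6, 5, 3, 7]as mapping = [0→4, 1→7, 2→6, 3→1, 4→0, 5→2, 6→5, 7→3]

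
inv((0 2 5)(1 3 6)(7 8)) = (0 5 2)(1 6 3)(7 8)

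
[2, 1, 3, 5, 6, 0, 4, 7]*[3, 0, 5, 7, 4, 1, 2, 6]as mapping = [0→5, 1→0, 2→7, 3→1, 4→2, 5→3, 6→4, 7→6]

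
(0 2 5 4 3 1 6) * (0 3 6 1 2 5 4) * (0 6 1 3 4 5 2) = (0 2 5 6 4 1 3)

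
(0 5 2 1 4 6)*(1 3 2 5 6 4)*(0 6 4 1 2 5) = (0 4 1 2 3 5)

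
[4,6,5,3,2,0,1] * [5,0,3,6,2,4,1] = [2,1,4,6,3,5,0]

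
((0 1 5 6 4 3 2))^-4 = (0 6 2 5 3 1 4)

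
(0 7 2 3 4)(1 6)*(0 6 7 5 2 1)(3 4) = (0 5 2 4 6)(1 7)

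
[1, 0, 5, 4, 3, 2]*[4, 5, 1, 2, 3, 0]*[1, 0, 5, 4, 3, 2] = [2, 3, 1, 4, 5, 0]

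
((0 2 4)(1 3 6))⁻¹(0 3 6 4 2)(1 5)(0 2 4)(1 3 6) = (0 4 2 6 1)(3 5)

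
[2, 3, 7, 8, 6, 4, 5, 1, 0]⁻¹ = [8, 7, 0, 1, 5, 6, 4, 2, 3]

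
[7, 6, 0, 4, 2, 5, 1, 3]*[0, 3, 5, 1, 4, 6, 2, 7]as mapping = [0→7, 1→2, 2→0, 3→4, 4→5, 5→6, 6→3, 7→1]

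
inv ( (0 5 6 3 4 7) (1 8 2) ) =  (0 7 4 3 6 5) (1 2 8) 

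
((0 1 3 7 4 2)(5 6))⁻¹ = (0 2 4 7 3 1)(5 6)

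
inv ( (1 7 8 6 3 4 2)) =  (1 2 4 3 6 8 7)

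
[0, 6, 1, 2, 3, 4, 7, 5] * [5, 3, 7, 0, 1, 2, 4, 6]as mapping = [0→5, 1→4, 2→3, 3→7, 4→0, 5→1, 6→6, 7→2]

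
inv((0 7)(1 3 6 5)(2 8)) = (0 7)(1 5 6 3)(2 8)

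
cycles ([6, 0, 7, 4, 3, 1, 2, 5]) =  (0 6 2 7 5 1)(3 4)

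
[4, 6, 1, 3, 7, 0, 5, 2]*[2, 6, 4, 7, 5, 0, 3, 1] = [5, 3, 6, 7, 1, 2, 0, 4]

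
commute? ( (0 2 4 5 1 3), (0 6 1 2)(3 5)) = no: (0 2 4 5 1 3) * (0 6 1 2)(3 5) = (1 5 2 4 3 6), (0 6 1 2)(3 5) * (0 2 4 5 1 3) = (0 6 3 1 4 5)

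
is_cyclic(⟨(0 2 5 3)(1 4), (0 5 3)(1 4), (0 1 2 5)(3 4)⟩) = no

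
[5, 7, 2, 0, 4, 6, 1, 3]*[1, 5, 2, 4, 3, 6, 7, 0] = [6, 0, 2, 1, 3, 7, 5, 4]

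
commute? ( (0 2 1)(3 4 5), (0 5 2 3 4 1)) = no: (0 2 1)(3 4 5)*(0 5 2 3 4 1) = (0 3 1 5 4 2), (0 5 2 3 4 1)*(0 2 1)(3 4 5) = (0 3 5 1 2 4)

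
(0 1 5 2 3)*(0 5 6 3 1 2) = (0 2 1 6 3 5)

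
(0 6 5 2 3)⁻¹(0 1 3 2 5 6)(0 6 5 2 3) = (0 3 2 5 6 1)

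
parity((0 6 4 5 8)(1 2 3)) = even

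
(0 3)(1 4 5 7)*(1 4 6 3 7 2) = (0 7 4 5 2 1 6 3)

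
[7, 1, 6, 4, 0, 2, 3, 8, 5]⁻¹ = [4, 1, 5, 6, 3, 8, 2, 0, 7]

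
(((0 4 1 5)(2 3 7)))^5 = (0 4 1 5)(2 7 3)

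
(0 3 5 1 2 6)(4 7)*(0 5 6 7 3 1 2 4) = (0 1 4 3 6 5 2 7)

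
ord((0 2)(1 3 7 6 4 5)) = 6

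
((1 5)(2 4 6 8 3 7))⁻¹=(1 5)(2 7 3 8 6 4)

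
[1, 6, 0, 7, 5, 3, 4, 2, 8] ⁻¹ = [2, 0, 7, 5, 6, 4, 1, 3, 8] 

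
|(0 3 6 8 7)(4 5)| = 10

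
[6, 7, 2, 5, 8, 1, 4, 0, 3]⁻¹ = [7, 5, 2, 8, 6, 3, 0, 1, 4]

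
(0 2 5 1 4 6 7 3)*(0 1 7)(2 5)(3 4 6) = (0 5 7 4 3 1 6)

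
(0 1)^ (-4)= ()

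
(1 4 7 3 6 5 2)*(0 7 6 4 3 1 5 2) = (0 7 1 3 4 6 2 5)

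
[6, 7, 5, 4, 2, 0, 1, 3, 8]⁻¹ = [5, 6, 4, 7, 3, 2, 0, 1, 8]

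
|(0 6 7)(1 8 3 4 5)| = 15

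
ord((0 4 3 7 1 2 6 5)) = 8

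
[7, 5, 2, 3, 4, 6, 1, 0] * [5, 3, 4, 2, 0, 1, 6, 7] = [7, 1, 4, 2, 0, 6, 3, 5]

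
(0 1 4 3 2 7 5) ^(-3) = (0 2 1 7 4 5 3) 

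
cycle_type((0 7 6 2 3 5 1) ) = 7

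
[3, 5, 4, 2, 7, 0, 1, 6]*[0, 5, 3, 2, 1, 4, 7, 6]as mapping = [0→2, 1→4, 2→1, 3→3, 4→6, 5→0, 6→5, 7→7]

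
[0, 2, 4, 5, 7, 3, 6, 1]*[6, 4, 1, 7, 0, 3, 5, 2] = [6, 1, 0, 3, 2, 7, 5, 4]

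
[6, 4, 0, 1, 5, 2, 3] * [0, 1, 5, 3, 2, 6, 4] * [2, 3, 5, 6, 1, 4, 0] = [1, 5, 2, 3, 0, 4, 6]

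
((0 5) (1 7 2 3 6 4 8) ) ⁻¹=(0 5) (1 8 4 6 3 2 7) 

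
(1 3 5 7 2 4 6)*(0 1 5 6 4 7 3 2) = (0 1 2 7)(3 6 5)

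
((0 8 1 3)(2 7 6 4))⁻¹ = (0 3 1 8)(2 4 6 7)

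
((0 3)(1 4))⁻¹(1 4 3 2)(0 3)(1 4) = (0 2 4 1)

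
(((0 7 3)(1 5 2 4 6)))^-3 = (1 2 6 5 4)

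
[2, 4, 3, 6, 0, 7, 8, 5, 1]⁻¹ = [4, 8, 0, 2, 1, 7, 3, 5, 6]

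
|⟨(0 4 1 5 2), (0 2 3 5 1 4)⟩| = 720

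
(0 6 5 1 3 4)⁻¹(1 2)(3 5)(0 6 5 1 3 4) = (1 4)(2 3)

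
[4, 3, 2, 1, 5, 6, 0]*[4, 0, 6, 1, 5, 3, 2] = [5, 1, 6, 0, 3, 2, 4]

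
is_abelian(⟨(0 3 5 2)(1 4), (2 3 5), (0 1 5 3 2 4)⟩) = no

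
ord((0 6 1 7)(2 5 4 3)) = 4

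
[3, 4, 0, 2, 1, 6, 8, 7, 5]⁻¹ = [2, 4, 3, 0, 1, 8, 5, 7, 6]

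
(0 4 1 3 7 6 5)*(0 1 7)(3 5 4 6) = (0 6 4 7 3)(1 5)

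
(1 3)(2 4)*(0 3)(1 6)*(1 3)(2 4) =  (0 1)(3 6)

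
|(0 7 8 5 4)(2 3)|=10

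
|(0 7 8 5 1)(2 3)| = 10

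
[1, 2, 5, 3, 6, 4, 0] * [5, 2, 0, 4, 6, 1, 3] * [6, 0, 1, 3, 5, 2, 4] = [1, 6, 0, 5, 3, 4, 2]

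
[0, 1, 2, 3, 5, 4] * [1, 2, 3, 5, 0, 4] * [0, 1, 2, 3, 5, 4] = [1, 2, 3, 4, 5, 0]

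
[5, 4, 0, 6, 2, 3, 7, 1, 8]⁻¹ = [2, 7, 4, 5, 1, 0, 3, 6, 8]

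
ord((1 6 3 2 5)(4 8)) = 10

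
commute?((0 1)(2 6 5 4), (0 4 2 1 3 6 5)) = no:(0 1)(2 6 5 4)*(0 4 2 1 3 6 5) = (0 3 6)(1 4)(2 5), (0 4 2 1 3 6 5)*(0 1)(2 6 5 4) = (0 2)(1 3 5)(4 6)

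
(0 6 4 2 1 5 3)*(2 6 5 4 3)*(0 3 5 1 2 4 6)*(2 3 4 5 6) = (0 1 2 3 4)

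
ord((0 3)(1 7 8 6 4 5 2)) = 14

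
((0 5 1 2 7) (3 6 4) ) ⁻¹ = (0 7 2 1 5) (3 4 6) 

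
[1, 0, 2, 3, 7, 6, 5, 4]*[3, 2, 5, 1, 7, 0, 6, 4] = [2, 3, 5, 1, 4, 6, 0, 7]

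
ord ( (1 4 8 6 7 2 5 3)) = 8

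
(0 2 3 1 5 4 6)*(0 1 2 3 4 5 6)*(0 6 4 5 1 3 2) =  (0 2 5 1 4 6 3)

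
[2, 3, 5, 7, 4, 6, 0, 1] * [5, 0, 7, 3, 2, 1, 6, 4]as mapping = [0→7, 1→3, 2→1, 3→4, 4→2, 5→6, 6→5, 7→0]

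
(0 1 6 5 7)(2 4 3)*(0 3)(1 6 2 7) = (0 6 5 1 2 4)(3 7)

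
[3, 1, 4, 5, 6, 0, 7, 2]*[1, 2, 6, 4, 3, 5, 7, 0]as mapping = [0→4, 1→2, 2→3, 3→5, 4→7, 5→1, 6→0, 7→6]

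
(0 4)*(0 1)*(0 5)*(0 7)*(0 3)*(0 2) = (0 4 1 5 7 3 2)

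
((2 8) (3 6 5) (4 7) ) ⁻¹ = (2 8) (3 5 6) (4 7) 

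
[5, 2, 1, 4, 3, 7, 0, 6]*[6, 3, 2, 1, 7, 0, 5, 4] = [0, 2, 3, 7, 1, 4, 6, 5]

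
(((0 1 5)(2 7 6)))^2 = (0 5 1)(2 6 7)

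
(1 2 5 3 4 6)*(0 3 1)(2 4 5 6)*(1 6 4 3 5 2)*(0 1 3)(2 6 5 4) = (0 4 3 6 1)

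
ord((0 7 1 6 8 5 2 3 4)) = 9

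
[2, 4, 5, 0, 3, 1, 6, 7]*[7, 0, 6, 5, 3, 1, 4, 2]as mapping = [0→6, 1→3, 2→1, 3→7, 4→5, 5→0, 6→4, 7→2]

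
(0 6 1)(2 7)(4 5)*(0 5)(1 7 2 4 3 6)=(0 1 5 3 6 7 4)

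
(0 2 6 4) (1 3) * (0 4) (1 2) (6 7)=(0 1 3 2 7 6) 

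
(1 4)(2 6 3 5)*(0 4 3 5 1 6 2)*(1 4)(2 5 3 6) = (0 1 6 3 4 2 5)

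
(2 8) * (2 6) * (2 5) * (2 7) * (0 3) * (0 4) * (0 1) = (0 3 4 1)(2 8 6 5 7)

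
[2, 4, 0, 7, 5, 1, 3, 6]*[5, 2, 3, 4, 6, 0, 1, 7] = [3, 6, 5, 7, 0, 2, 4, 1]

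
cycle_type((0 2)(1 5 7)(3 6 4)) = 2.3^2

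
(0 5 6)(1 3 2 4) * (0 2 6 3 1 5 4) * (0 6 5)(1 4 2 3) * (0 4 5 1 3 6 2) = (1 5 3)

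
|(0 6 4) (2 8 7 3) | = 12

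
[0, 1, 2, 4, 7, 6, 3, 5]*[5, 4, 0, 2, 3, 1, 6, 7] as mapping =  [0→5, 1→4, 2→0, 3→3, 4→7, 5→6, 6→2, 7→1] 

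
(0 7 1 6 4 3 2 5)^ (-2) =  (0 2 4 1)(3 6 7 5)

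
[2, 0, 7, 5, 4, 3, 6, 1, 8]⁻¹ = [1, 7, 0, 5, 4, 3, 6, 2, 8]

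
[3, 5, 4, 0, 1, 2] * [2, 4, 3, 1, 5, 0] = [1, 0, 5, 2, 4, 3]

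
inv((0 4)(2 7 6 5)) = (0 4)(2 5 6 7)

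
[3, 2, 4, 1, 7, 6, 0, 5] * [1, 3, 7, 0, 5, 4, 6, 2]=[0, 7, 5, 3, 2, 6, 1, 4] 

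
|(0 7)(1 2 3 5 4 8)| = 6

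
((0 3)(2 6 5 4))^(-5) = (0 3)(2 4 5 6)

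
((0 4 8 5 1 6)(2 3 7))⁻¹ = (0 6 1 5 8 4)(2 7 3)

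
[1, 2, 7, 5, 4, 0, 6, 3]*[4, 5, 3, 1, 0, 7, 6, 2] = [5, 3, 2, 7, 0, 4, 6, 1]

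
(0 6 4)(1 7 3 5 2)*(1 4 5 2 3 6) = (0 1 7 6 5 3 2 4)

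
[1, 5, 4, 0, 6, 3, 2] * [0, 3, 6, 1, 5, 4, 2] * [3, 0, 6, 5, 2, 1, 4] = [5, 2, 1, 3, 6, 0, 4]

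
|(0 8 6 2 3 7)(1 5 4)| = 6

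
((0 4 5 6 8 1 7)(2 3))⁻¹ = (0 7 1 8 6 5 4)(2 3)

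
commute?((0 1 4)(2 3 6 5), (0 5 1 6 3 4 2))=no:(0 1 4)(2 3 6 5)*(0 5 1 6 3 4 2)=(0 6 1 2 4 5), (0 5 1 6 3 4 2)*(0 1 4)(2 3 6 5)=(0 2 1 5 4 3)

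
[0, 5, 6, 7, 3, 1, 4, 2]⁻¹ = [0, 5, 7, 4, 6, 1, 2, 3]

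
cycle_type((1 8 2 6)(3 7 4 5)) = 4^2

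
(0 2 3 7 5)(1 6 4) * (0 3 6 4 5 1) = (0 2 6 5 3 7 1 4)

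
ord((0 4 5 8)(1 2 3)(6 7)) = 12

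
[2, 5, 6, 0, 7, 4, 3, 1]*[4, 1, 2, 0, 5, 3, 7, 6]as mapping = [0→2, 1→3, 2→7, 3→4, 4→6, 5→5, 6→0, 7→1]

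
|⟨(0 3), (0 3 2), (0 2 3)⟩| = 6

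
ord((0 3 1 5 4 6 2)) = 7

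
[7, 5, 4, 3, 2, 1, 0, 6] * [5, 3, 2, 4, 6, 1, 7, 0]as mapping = [0→0, 1→1, 2→6, 3→4, 4→2, 5→3, 6→5, 7→7]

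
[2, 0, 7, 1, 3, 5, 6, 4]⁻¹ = [1, 3, 0, 4, 7, 5, 6, 2]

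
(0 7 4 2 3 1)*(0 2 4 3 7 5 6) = (0 5 6)(1 2 7 3)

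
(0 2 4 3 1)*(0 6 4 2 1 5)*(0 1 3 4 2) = (0 3 5 1 6 2)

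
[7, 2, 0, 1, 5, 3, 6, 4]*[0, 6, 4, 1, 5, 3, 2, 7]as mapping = [0→7, 1→4, 2→0, 3→6, 4→3, 5→1, 6→2, 7→5]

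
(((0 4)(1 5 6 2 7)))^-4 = (1 5 6 2 7)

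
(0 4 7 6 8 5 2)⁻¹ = (0 2 5 8 6 7 4)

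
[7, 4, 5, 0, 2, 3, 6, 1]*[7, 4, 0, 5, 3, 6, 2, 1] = [1, 3, 6, 7, 0, 5, 2, 4]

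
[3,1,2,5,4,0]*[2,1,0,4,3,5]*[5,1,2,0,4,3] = [4,1,5,3,0,2]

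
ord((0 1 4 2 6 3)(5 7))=6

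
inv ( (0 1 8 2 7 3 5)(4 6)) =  (0 5 3 7 2 8 1)(4 6)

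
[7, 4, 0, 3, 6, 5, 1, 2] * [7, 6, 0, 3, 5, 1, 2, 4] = [4, 5, 7, 3, 2, 1, 6, 0] 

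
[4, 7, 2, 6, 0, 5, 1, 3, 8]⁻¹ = [4, 6, 2, 7, 0, 5, 3, 1, 8]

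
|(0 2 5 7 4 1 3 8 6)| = 9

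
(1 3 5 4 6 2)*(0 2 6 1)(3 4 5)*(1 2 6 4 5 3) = (0 6 4 2)(1 5 3)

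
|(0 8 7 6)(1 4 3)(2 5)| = 12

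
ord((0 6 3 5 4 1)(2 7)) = 6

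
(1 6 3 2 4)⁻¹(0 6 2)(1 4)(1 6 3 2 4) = (0 3 4)(1 6)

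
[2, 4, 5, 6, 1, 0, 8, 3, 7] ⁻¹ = [5, 4, 0, 7, 1, 2, 3, 8, 6] 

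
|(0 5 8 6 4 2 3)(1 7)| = 14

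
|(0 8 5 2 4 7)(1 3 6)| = 6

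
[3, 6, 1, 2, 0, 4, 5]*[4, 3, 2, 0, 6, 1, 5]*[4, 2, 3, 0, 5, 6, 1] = [4, 6, 0, 3, 5, 1, 2]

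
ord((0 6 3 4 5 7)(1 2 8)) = 6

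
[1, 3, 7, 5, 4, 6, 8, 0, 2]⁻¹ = [7, 0, 8, 1, 4, 3, 5, 2, 6]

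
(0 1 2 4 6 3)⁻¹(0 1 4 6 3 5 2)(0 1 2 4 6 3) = (0 5 4 1 2 6 3)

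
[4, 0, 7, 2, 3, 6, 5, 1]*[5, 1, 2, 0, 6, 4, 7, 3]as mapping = [0→6, 1→5, 2→3, 3→2, 4→0, 5→7, 6→4, 7→1]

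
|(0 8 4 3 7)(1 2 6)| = 15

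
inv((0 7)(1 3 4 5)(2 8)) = (0 7)(1 5 4 3)(2 8)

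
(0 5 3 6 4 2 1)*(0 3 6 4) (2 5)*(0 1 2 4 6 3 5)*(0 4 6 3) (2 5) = (0 6 1 2 5) 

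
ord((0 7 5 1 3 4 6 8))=8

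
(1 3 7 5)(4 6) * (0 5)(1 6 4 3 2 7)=(0 5 6 3 1 2 7)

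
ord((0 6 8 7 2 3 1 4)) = 8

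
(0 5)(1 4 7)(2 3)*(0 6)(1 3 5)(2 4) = (0 1 2 5 6)(3 4 7)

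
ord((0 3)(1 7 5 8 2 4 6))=14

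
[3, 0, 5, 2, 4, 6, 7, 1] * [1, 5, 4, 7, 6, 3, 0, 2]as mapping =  [0→7, 1→1, 2→3, 3→4, 4→6, 5→0, 6→2, 7→5]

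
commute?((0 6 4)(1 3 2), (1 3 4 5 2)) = no:(0 6 4)(1 3 2) * (1 3 4 5 2) = (0 6 5 2 3 1 4), (1 3 4 5 2) * (0 6 4)(1 3 2) = (0 6 4 5 1 2 3)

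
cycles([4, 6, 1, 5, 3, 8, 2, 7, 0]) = (0 4 3 5 8)(1 6 2)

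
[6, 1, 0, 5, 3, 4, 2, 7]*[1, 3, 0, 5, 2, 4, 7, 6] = [7, 3, 1, 4, 5, 2, 0, 6]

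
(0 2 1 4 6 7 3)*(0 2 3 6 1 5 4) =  (0 3 2 5 4 1)(6 7)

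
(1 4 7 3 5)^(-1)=(1 5 3 7 4)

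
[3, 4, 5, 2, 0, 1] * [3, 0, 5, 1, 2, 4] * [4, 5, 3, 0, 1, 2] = [5, 3, 1, 2, 0, 4]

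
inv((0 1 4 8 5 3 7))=(0 7 3 5 8 4 1)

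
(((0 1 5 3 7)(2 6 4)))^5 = (2 4 6)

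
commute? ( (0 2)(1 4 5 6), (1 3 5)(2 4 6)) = no: (0 2)(1 4 5 6)*(1 3 5)(2 4 6) = (0 4 1 6 3 5 2), (1 3 5)(2 4 6)*(0 2)(1 4 5 6) = (0 2 5 4 1 3 6)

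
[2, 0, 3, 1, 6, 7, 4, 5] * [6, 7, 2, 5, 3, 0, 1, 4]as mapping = [0→2, 1→6, 2→5, 3→7, 4→1, 5→4, 6→3, 7→0]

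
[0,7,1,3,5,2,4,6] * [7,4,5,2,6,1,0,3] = [7,3,4,2,1,5,6,0]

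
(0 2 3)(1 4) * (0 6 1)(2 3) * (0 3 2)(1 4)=(0 2)(3 6 4)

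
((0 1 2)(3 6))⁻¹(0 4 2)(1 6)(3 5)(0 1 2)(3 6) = (0 1 4)(2 3)(5 6)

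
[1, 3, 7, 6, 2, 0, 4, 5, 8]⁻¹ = [5, 0, 4, 1, 6, 7, 3, 2, 8]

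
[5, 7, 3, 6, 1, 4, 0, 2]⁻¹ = [6, 4, 7, 2, 5, 0, 3, 1]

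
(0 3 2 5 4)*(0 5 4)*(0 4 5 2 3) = (2 5 4)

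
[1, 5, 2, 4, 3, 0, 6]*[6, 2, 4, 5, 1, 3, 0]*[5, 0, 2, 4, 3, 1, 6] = [2, 4, 3, 0, 1, 6, 5]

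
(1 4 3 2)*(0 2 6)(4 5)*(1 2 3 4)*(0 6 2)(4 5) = (0 3 2)(1 4 5)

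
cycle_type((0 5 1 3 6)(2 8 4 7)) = 4.5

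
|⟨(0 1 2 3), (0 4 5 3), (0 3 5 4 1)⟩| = 720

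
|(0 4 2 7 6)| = 5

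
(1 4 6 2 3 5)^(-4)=(1 6 3)(2 5 4)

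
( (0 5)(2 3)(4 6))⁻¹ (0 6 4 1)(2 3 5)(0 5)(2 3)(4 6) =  (0 3 2)(1 5 4 6)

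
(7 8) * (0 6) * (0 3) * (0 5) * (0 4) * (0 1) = (0 6 3 5 4 1)(7 8)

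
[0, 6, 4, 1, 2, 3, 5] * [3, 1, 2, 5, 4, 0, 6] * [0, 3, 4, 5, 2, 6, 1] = [5, 1, 2, 3, 4, 6, 0]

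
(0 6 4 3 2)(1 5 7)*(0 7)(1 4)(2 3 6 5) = (0 5)(1 2 7 4 6)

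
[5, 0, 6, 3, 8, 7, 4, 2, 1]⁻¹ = [1, 8, 7, 3, 6, 0, 2, 5, 4]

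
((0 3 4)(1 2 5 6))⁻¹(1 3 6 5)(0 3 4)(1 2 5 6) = (1 6 2 4)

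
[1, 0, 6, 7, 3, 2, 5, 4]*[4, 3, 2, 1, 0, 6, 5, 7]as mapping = [0→3, 1→4, 2→5, 3→7, 4→1, 5→2, 6→6, 7→0]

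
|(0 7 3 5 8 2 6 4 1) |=9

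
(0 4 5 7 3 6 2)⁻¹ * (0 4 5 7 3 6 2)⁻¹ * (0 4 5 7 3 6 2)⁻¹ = (0 3 4 6 5 2 7)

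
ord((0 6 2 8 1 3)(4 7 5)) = 6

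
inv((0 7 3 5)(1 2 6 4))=(0 5 3 7)(1 4 6 2)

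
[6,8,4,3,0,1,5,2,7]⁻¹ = [4,5,7,3,2,6,0,8,1]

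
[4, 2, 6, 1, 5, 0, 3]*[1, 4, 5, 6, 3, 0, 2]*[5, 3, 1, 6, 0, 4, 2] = [6, 4, 1, 0, 5, 3, 2]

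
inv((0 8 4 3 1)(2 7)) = (0 1 3 4 8)(2 7)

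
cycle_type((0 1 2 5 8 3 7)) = 7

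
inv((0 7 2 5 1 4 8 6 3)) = (0 3 6 8 4 1 5 2 7)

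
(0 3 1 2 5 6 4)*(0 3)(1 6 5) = (1 2)(3 6 4)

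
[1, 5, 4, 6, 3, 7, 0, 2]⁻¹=[6, 0, 7, 4, 2, 1, 3, 5]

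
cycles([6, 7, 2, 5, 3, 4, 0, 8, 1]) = (0 6) (1 7 8) (3 5 4) 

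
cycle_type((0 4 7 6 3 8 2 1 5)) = 9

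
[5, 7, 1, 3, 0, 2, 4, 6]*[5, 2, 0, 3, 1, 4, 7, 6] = [4, 6, 2, 3, 5, 0, 1, 7]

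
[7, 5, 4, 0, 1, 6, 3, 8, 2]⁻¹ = [3, 4, 8, 6, 2, 1, 5, 0, 7]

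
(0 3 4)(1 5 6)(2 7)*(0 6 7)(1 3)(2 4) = (0 1 5 7 4 6 3 2)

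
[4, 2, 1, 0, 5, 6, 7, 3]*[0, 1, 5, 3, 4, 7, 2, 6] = [4, 5, 1, 0, 7, 2, 6, 3]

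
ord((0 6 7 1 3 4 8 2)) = 8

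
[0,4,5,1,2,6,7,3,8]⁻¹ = [0,3,4,7,1,2,5,6,8]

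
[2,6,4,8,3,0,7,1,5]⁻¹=[5,7,0,4,2,8,1,6,3]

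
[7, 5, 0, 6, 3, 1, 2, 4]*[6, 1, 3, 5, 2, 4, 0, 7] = [7, 4, 6, 0, 5, 1, 3, 2]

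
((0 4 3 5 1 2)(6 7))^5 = (0 2 1 5 3 4)(6 7)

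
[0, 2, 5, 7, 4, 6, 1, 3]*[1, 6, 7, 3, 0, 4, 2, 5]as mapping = [0→1, 1→7, 2→4, 3→5, 4→0, 5→2, 6→6, 7→3]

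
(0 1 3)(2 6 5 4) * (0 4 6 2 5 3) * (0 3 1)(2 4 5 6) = (1 3 5 2 4 6)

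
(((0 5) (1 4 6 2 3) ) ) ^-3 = (0 5) (1 6 3 4 2) 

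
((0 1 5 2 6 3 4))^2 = (0 5 6 4 1 2 3)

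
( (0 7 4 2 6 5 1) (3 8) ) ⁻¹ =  (0 1 5 6 2 4 7) (3 8) 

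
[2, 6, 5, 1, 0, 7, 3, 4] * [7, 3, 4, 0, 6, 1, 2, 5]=[4, 2, 1, 3, 7, 5, 0, 6]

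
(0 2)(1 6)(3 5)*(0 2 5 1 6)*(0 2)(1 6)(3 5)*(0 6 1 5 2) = (0 3 1)(2 6 5)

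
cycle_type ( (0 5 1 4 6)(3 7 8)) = 3.5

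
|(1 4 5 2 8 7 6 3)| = 8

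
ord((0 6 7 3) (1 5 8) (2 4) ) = 12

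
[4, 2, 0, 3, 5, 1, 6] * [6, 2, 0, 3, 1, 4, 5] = [1, 0, 6, 3, 4, 2, 5]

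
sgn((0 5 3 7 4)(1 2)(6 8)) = 1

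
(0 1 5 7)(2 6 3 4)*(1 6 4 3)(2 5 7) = (0 6 1 7)(2 4 5)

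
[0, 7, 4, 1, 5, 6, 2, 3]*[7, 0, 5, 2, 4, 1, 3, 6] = [7, 6, 4, 0, 1, 3, 5, 2]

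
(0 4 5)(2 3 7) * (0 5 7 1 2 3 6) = (0 4 7 3 1 2 6)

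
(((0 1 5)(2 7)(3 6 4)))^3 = (2 7)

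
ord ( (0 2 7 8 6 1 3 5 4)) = 9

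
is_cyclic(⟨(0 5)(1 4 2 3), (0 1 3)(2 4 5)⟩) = no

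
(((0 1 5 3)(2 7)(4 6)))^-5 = (0 3 5 1)(2 7)(4 6)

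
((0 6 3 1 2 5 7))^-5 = (0 3 2 7 6 1 5)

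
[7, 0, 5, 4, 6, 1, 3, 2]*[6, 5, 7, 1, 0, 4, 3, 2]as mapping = [0→2, 1→6, 2→4, 3→0, 4→3, 5→5, 6→1, 7→7]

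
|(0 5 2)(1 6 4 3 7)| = 15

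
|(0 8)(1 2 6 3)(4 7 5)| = 12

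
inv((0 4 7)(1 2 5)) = (0 7 4)(1 5 2)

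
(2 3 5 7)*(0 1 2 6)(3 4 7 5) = (0 1 2 4 7 6)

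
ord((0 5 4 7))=4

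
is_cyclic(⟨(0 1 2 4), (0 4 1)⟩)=no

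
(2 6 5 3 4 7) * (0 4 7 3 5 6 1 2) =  (0 4 3 7)(1 2)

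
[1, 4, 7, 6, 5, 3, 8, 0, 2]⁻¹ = [7, 0, 8, 5, 1, 4, 3, 2, 6]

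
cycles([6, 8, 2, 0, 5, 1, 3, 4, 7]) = (0 6 3)(1 8 7 4 5)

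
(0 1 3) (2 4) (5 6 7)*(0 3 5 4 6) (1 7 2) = (0 7 4 1 5) (2 6) 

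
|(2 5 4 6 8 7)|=6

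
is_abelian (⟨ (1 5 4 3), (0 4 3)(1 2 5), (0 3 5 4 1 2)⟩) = no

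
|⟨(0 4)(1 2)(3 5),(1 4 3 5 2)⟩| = 120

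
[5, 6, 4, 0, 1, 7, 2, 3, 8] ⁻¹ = [3, 4, 6, 7, 2, 0, 1, 5, 8] 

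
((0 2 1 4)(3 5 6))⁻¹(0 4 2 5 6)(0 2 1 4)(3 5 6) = (0 1 6 3 2)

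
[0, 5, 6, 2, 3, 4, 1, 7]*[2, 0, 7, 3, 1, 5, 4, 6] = [2, 5, 4, 7, 3, 1, 0, 6]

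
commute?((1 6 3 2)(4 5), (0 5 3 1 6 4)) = no:(1 6 3 2)(4 5) * (0 5 3 1 6 4) = (0 5)(1 4 3 2 6), (0 5 3 1 6 4) * (1 6 3 2)(4 5) = (0 4)(1 3 6 5 2)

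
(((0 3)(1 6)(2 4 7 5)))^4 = ()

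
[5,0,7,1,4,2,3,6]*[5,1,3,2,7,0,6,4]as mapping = [0→0,1→5,2→4,3→1,4→7,5→3,6→2,7→6]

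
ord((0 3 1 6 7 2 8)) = 7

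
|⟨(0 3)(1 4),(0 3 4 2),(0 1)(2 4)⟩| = 20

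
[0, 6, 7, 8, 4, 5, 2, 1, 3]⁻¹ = [0, 7, 6, 8, 4, 5, 1, 2, 3]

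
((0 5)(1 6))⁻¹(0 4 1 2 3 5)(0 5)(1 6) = (0 5 4 6 2 3)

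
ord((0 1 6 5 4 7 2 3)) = 8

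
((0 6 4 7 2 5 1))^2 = (0 4 2 1 6 7 5)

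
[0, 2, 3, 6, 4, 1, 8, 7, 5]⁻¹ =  [0, 5, 1, 2, 4, 8, 3, 7, 6]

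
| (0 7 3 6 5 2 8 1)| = 8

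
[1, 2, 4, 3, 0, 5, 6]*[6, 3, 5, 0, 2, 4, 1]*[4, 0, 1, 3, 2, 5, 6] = [3, 5, 1, 4, 6, 2, 0]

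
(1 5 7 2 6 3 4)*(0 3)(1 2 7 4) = (0 3 1 5 4 2 6)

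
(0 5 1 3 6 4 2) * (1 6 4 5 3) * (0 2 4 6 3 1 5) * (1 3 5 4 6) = (0 3 1 4 6)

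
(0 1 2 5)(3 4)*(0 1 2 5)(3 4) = (0 2)(1 5)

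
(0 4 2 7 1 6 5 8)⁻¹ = (0 8 5 6 1 7 2 4)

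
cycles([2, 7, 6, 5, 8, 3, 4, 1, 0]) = (0 2 6 4 8)(1 7)(3 5)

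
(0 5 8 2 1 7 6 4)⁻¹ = (0 4 6 7 1 2 8 5)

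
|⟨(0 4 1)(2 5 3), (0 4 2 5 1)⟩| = 360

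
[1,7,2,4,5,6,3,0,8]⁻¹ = [7,0,2,6,3,4,5,1,8]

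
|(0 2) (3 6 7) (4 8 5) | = 6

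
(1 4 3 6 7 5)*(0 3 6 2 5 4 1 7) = (0 3 2 5 7 4 6)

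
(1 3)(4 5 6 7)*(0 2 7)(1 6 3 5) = (0 2 7 4 1 5 3 6)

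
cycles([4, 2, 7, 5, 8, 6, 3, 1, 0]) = (0 4 8)(1 2 7)(3 5 6)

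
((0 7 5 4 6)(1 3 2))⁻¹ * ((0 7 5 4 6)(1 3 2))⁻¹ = (0 4 7 6 5)(1 3 2)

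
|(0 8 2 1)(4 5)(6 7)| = 4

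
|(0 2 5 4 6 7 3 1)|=8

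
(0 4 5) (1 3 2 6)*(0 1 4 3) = (0 3 2 6 4 5 1) 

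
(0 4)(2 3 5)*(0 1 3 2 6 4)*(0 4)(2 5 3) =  (0 4 1 2 5 6)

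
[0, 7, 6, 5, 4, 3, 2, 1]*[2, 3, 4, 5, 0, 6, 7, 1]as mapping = [0→2, 1→1, 2→7, 3→6, 4→0, 5→5, 6→4, 7→3]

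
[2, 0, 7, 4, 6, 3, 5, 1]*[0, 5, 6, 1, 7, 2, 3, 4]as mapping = [0→6, 1→0, 2→4, 3→7, 4→3, 5→1, 6→2, 7→5]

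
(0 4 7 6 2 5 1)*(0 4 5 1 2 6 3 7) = (0 5 2 1 4) (3 7) 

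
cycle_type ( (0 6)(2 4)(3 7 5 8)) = 2^2.4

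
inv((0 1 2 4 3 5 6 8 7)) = (0 7 8 6 5 3 4 2 1)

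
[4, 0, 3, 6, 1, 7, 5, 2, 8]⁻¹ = [1, 4, 7, 2, 0, 6, 3, 5, 8]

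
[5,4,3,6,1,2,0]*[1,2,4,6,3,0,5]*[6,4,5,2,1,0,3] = [6,2,3,0,5,1,4]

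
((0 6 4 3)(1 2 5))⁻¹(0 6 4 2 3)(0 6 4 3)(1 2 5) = (0 6 4 3 5)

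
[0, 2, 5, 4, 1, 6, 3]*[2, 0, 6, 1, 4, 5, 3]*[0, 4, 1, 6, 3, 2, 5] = [1, 5, 2, 3, 0, 6, 4]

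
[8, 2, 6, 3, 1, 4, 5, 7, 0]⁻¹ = [8, 4, 1, 3, 5, 6, 2, 7, 0]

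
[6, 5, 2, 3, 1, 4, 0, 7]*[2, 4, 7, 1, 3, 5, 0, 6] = [0, 5, 7, 1, 4, 3, 2, 6]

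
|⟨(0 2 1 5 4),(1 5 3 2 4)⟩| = 360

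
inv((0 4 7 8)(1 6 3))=(0 8 7 4)(1 3 6)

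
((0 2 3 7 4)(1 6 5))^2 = (0 3 4 2 7)(1 5 6)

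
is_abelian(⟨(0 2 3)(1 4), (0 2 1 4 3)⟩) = no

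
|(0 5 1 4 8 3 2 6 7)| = 9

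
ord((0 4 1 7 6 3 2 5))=8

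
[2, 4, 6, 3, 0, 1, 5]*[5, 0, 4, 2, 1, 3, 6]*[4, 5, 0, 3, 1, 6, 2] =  [1, 5, 2, 0, 6, 4, 3]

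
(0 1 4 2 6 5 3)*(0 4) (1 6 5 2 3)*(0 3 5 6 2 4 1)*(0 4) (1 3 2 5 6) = (0 5 4 6) (1 2) 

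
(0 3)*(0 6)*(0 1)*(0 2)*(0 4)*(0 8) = (0 3 6 1 2 4 8)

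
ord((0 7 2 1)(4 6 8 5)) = 4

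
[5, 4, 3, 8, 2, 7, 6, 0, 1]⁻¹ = [7, 8, 4, 2, 1, 0, 6, 5, 3]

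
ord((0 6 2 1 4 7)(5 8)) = 6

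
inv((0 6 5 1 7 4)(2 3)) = (0 4 7 1 5 6)(2 3)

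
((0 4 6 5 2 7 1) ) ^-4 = (0 5 1 6 7 4 2) 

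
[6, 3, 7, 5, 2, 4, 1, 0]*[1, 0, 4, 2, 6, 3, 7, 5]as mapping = [0→7, 1→2, 2→5, 3→3, 4→4, 5→6, 6→0, 7→1]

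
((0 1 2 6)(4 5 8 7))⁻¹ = (0 6 2 1)(4 7 8 5)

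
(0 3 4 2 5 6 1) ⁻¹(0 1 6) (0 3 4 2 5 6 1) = (0 1 3) 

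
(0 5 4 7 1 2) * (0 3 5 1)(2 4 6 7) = (0 1 4 2 3 5 6 7)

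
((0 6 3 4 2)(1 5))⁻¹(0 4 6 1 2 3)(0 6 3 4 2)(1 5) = (0 4 6 2 3 5)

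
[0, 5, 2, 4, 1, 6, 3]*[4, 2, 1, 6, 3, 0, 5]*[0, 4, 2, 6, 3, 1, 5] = [3, 0, 4, 6, 2, 1, 5]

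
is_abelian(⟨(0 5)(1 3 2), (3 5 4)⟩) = no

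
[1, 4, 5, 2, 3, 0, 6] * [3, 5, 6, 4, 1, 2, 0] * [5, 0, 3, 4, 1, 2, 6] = [2, 0, 3, 6, 1, 4, 5]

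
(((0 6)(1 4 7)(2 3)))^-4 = (1 7 4)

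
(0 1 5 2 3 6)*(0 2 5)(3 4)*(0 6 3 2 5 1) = (1 6 5)(2 4)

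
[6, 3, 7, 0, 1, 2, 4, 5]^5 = [0, 1, 5, 3, 4, 7, 6, 2]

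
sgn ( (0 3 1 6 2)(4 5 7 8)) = -1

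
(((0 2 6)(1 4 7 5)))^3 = (1 5 7 4)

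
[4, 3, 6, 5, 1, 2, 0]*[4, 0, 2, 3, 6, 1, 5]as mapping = [0→6, 1→3, 2→5, 3→1, 4→0, 5→2, 6→4]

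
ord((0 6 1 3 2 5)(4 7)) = 6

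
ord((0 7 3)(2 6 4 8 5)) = 15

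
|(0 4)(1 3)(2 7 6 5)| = 4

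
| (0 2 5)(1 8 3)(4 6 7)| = 3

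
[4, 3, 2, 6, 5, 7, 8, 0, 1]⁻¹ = [7, 8, 2, 1, 0, 4, 3, 5, 6]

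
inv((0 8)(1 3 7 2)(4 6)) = (0 8)(1 2 7 3)(4 6)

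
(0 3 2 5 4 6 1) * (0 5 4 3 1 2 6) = (0 1 5 3 6 2 4)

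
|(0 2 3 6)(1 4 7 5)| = 4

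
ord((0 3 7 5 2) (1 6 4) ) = 15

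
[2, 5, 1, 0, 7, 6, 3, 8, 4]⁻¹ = [3, 2, 0, 6, 8, 1, 5, 4, 7]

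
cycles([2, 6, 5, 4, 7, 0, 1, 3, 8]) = (0 2 5)(1 6)(3 4 7)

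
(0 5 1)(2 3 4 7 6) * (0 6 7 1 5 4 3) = (0 4 1 6 2)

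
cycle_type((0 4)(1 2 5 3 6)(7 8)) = 2^2.5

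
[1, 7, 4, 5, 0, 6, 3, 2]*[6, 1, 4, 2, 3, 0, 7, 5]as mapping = [0→1, 1→5, 2→3, 3→0, 4→6, 5→7, 6→2, 7→4]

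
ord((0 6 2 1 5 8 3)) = 7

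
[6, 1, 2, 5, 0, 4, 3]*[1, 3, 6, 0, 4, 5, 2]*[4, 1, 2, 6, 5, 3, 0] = [2, 6, 0, 3, 1, 5, 4]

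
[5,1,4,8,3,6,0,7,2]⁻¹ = [6,1,8,4,2,0,5,7,3]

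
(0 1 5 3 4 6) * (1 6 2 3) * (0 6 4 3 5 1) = (0 4 2 5)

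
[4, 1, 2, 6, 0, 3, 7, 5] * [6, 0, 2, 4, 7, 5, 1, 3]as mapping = [0→7, 1→0, 2→2, 3→1, 4→6, 5→4, 6→3, 7→5]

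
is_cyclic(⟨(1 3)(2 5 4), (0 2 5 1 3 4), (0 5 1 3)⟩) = no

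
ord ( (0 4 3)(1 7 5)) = 3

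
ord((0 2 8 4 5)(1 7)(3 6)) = 10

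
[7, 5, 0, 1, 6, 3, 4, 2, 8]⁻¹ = [2, 3, 7, 5, 6, 1, 4, 0, 8]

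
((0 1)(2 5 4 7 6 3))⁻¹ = (0 1)(2 3 6 7 4 5)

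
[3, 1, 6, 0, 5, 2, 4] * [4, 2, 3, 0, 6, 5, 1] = [0, 2, 1, 4, 5, 3, 6]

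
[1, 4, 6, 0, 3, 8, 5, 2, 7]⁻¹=[3, 0, 7, 4, 1, 6, 2, 8, 5]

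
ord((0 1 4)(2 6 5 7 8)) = 15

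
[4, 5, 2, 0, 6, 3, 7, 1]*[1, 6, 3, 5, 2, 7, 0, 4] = [2, 7, 3, 1, 0, 5, 4, 6]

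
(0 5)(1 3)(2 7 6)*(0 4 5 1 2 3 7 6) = (0 1 7)(2 6 3)(4 5)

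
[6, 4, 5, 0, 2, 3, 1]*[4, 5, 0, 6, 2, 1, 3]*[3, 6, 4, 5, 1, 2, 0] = [5, 4, 6, 1, 3, 0, 2]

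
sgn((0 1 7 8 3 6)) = -1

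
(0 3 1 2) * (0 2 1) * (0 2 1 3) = (1 3 2)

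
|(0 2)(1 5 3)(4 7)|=6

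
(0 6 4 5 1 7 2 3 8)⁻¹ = (0 8 3 2 7 1 5 4 6)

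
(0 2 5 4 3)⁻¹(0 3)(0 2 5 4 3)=(0 2)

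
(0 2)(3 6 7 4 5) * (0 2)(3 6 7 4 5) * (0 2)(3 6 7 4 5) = (0 2)(3 4 6 5 7)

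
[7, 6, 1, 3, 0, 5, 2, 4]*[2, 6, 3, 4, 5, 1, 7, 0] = [0, 7, 6, 4, 2, 1, 3, 5]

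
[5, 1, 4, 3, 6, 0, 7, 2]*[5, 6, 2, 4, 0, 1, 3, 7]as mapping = [0→1, 1→6, 2→0, 3→4, 4→3, 5→5, 6→7, 7→2]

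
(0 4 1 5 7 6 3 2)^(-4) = (0 7)(1 3)(2 5)(4 6)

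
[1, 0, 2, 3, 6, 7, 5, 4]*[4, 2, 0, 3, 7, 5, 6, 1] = [2, 4, 0, 3, 6, 1, 5, 7]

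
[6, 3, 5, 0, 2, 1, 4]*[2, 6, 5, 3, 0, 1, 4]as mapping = [0→4, 1→3, 2→1, 3→2, 4→5, 5→6, 6→0]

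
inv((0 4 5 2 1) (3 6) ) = (0 1 2 5 4) (3 6) 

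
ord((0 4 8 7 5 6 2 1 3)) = 9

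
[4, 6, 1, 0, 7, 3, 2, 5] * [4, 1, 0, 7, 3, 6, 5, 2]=[3, 5, 1, 4, 2, 7, 0, 6]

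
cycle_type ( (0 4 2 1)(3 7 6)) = 3.4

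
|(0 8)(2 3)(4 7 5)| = 6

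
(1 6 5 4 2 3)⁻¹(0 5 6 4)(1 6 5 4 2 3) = (0 4 5 2)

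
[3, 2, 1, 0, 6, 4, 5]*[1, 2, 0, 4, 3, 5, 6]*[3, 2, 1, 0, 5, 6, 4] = [5, 3, 1, 2, 4, 0, 6]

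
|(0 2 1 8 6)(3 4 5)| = 15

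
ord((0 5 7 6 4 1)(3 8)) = 6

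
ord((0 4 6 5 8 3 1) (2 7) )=14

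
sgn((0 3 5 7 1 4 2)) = 1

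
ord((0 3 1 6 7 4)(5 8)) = 6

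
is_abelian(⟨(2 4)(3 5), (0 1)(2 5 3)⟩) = no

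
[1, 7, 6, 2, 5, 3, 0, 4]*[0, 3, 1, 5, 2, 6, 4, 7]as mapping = [0→3, 1→7, 2→4, 3→1, 4→6, 5→5, 6→0, 7→2]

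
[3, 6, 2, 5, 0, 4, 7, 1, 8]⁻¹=[4, 7, 2, 0, 5, 3, 1, 6, 8]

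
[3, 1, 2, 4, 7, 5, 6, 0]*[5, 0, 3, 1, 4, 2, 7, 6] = [1, 0, 3, 4, 6, 2, 7, 5]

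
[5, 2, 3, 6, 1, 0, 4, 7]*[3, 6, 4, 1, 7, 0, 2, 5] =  [0, 4, 1, 2, 6, 3, 7, 5]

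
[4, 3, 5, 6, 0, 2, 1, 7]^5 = [4, 6, 5, 1, 0, 2, 3, 7]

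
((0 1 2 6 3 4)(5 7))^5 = (0 4 3 6 2 1)(5 7)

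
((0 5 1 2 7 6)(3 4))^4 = (0 7 1)(2 5 6)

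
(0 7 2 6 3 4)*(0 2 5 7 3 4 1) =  (0 3 1) (2 6 4) (5 7) 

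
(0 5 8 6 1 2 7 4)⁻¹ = (0 4 7 2 1 6 8 5)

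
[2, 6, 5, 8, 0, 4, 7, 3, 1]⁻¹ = [4, 8, 0, 7, 5, 2, 1, 6, 3]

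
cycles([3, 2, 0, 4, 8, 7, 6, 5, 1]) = (0 3 4 8 1 2) (5 7) 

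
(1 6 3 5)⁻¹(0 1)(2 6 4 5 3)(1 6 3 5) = (0 6)(1 5 2 3 4)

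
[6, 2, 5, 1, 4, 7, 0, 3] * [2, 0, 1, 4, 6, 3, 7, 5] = [7, 1, 3, 0, 6, 5, 2, 4]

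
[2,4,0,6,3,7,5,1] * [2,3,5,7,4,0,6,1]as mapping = [0→5,1→4,2→2,3→6,4→7,5→1,6→0,7→3]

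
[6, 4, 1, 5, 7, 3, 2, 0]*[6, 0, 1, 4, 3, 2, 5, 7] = [5, 3, 0, 2, 7, 4, 1, 6]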